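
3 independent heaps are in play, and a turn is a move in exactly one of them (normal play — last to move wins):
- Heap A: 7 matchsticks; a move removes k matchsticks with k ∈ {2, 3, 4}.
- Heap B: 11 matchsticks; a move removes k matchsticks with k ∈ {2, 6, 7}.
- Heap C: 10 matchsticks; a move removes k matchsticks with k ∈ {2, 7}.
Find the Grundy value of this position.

1

For heap A, compute g(0), g(1), … with moves {2, 3, 4}:
g(0) = mex{} = 0
g(1) = mex{} = 0
g(2) = mex{0} = 1
g(3) = mex{0} = 1
g(4) = mex{0,1} = 2
g(5) = mex{0,1} = 2
g(6) = mex{1,2} = 0
g(7) = mex{1,2} = 0
So g(7) = 0.
Build the Grundy sequence for heap B with g(k) = mex{g(k−s) : s ∈ {2, 6, 7}, s ≤ k}:
k:     0  1  2  3  4  5  6  7  8  9 10 11
g(k):  0  0  1  1  0  0  1  1  2  0  3  1
So g(11) = 1.
For heap C, compute g(0), g(1), … with moves {2, 7}:
g(0) = mex{} = 0
g(1) = mex{} = 0
g(2) = mex{0} = 1
g(3) = mex{0} = 1
g(4) = mex{1} = 0
g(5) = mex{1} = 0
g(6) = mex{0} = 1
g(7) = mex{0} = 1
g(8) = mex{0,1} = 2
g(9) = mex{1} = 0
g(10) = mex{1,2} = 0
So g(10) = 0.
The value of a disjunctive sum is the nim-sum of the parts.
Combined value = 0 ⊕ 1 ⊕ 0 = 1.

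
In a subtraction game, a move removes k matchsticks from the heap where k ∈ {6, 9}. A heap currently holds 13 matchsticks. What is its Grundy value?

2

Grundy values for subtraction set {6, 9}:
k:     0  1  2  3  4  5  6  7  8  9 10 11 12 13
g(k):  0  0  0  0  0  0  1  1  1  1  1  1  2  2
So g(13) = 2.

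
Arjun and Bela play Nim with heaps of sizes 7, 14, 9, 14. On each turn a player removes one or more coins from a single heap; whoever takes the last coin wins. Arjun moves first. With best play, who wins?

Arjun wins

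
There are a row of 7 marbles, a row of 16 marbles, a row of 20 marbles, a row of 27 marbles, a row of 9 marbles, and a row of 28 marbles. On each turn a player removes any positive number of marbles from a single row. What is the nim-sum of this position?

13

Compute the nim-sum pairwise:
7 ⊕ 16 = 23
23 ⊕ 20 = 3
3 ⊕ 27 = 24
24 ⊕ 9 = 17
17 ⊕ 28 = 13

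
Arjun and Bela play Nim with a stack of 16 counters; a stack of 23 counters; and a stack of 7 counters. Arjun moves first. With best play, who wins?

Nim-sum: 16 ^ 23 ^ 7 = 0.
The nim-sum is 0, so this is a P-position: the player to move is in a losing position under optimal play; Arjun is about to move from it and so loses — Bela wins.

Bela wins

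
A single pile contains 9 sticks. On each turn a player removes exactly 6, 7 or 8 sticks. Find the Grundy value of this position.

Build the Grundy sequence with g(k) = mex{g(k−s) : s ∈ {6, 7, 8}, s ≤ k}:
g(0) = mex{} = 0
g(1) = mex{} = 0
g(2) = mex{} = 0
g(3) = mex{} = 0
g(4) = mex{} = 0
g(5) = mex{} = 0
g(6) = mex{0} = 1
g(7) = mex{0} = 1
g(8) = mex{0} = 1
g(9) = mex{0} = 1
So g(9) = 1.

1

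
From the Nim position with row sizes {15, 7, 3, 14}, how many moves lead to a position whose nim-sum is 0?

Nim-sum: 15 ⊕ 7 ⊕ 3 ⊕ 14 = 5.
The overall nim-sum is X = 5. A row of size p has a winning move iff p XOR X < p (reduce it to p XOR X).
  15: 15 XOR 5 = 10 < 15 — winning move (to 10).
  7: 7 XOR 5 = 2 < 7 — winning move (to 2).
  3: 3 XOR 5 = 6 ≥ 3 — no move.
  14: 14 XOR 5 = 11 < 14 — winning move (to 11).
That gives 3 winning moves.

3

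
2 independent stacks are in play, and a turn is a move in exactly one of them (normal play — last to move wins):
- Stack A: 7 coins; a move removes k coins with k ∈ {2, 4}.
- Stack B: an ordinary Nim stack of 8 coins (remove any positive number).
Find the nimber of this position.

8

Build the Grundy sequence for stack A with g(k) = mex{g(k−s) : s ∈ {2, 4}, s ≤ k}:
g(0) = mex{} = 0
g(1) = mex{} = 0
g(2) = mex{0} = 1
g(3) = mex{0} = 1
g(4) = mex{0,1} = 2
g(5) = mex{0,1} = 2
g(6) = mex{1,2} = 0
g(7) = mex{1,2} = 0
So g(7) = 0.
Stack B is a plain Nim stack of size 8, so its Grundy value is 8.
By the Sprague-Grundy theorem, the Grundy value of a sum of independent games is the XOR of the component values.
Combined value = 0 XOR 8 = 8.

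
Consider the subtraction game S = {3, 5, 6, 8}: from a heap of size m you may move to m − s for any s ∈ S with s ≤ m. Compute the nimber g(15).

1

Compute g(0), g(1), … for moves {3, 5, 6, 8}:
k:     0  1  2  3  4  5  6  7  8  9 10 11 12 13 14 15
g(k):  0  0  0  1  1  1  2  2  2  3  3  0  0  0  1  1
So g(15) = 1.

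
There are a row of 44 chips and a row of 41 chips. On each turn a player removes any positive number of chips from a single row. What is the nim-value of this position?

Compute the nim-sum pairwise:
44 ⊕ 41 = 5

5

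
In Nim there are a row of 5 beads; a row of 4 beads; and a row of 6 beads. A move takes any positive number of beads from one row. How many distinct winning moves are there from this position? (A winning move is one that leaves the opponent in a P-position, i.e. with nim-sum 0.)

Compute the nim-sum pairwise:
5 ^ 4 = 1
1 ^ 6 = 7
The overall nim-sum is X = 7. A row of size p has a winning move iff p XOR X < p (reduce it to p XOR X).
  5: 5 XOR 7 = 2 < 5 — winning move (to 2).
  4: 4 XOR 7 = 3 < 4 — winning move (to 3).
  6: 6 XOR 7 = 1 < 6 — winning move (to 1).
That gives 3 winning moves.

3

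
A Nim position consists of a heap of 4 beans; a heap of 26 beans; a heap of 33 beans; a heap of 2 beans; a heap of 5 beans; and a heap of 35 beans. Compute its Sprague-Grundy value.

Compute the nim-sum pairwise:
4 ^ 26 = 30
30 ^ 33 = 63
63 ^ 2 = 61
61 ^ 5 = 56
56 ^ 35 = 27

27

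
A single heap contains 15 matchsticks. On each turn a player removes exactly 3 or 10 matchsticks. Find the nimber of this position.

Build the Grundy sequence with g(k) = mex{g(k−s) : s ∈ {3, 10}, s ≤ k}:
k:     0  1  2  3  4  5  6  7  8  9 10 11 12 13 14 15
g(k):  0  0  0  1  1  1  0  0  0  1  1  1  2  0  0  0
So g(15) = 0.

0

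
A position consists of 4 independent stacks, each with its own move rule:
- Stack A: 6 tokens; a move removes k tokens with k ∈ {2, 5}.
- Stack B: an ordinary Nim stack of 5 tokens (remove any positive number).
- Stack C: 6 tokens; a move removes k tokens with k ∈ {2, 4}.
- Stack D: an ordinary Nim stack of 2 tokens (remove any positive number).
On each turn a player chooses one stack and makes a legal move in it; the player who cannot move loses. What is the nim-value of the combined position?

6

For stack A, compute g(0), g(1), … with moves {2, 5}:
g(0) = mex{} = 0
g(1) = mex{} = 0
g(2) = mex{0} = 1
g(3) = mex{0} = 1
g(4) = mex{1} = 0
g(5) = mex{0,1} = 2
g(6) = mex{0} = 1
So g(6) = 1.
Stack B is a plain Nim stack of size 5, so its Grundy value is 5.
Build the Grundy sequence for stack C with g(k) = mex{g(k−s) : s ∈ {2, 4}, s ≤ k}:
k:     0  1  2  3  4  5  6
g(k):  0  0  1  1  2  2  0
So g(6) = 0.
Stack D is a plain Nim stack of size 2, so its Grundy value is 2.
The value of a disjunctive sum is the nim-sum of the parts.
Combined value = 1 XOR 5 XOR 0 XOR 2 = 6.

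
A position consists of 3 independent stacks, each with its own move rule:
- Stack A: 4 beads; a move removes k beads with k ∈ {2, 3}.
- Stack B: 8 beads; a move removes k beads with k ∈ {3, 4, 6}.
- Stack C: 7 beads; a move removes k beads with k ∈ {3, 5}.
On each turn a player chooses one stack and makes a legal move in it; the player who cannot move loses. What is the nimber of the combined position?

For stack A, compute g(0), g(1), … with moves {2, 3}:
k:     0  1  2  3  4
g(k):  0  0  1  1  2
So g(4) = 2.
Grundy values for stack B (subtraction set {3, 4, 6}):
g(0) = mex{} = 0
g(1) = mex{} = 0
g(2) = mex{} = 0
g(3) = mex{0} = 1
g(4) = mex{0} = 1
g(5) = mex{0} = 1
g(6) = mex{0,1} = 2
g(7) = mex{0,1} = 2
g(8) = mex{0,1} = 2
So g(8) = 2.
Build the Grundy sequence for stack C with g(k) = mex{g(k−s) : s ∈ {3, 5}, s ≤ k}:
k:     0  1  2  3  4  5  6  7
g(k):  0  0  0  1  1  1  2  2
So g(7) = 2.
The value of a disjunctive sum is the nim-sum of the parts.
Combined value = 2 XOR 2 XOR 2 = 2.

2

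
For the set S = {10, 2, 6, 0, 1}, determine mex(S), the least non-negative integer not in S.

The values 0, 1, 2 are all present; 3 is the first non-negative integer missing from the set.

3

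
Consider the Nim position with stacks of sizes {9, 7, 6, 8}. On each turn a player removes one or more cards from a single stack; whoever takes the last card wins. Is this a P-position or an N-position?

P-position

Compute the nim-sum pairwise:
9 ⊕ 7 = 14
14 ⊕ 6 = 8
8 ⊕ 8 = 0
The nim-sum is 0, so this is a P-position: the player to move is in a losing position under optimal play.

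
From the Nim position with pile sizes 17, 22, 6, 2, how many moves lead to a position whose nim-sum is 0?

3

Write each in binary and XOR column by column:
  10001  (17)
  10110  (22)
  00110  (6)
  00010  (2)
  -----
  00011  (3)
The overall nim-sum is X = 3. A pile of size p has a winning move iff p XOR X < p (reduce it to p XOR X).
  17: 17 XOR 3 = 18 ≥ 17 — no move.
  22: 22 XOR 3 = 21 < 22 — winning move (to 21).
  6: 6 XOR 3 = 5 < 6 — winning move (to 5).
  2: 2 XOR 3 = 1 < 2 — winning move (to 1).
That gives 3 winning moves.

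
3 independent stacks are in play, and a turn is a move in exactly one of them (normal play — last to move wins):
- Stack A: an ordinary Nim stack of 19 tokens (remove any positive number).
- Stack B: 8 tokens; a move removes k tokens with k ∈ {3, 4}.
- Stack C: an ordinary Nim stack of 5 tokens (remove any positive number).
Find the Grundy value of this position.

Stack A is a plain Nim stack of size 19, so its Grundy value is 19.
For stack B, compute g(0), g(1), … with moves {3, 4}:
k:     0  1  2  3  4  5  6  7  8
g(k):  0  0  0  1  1  1  2  0  0
So g(8) = 0.
Stack C is a plain Nim stack of size 5, so its Grundy value is 5.
By the Sprague-Grundy theorem, the Grundy value of a sum of independent games is the XOR of the component values.
Combined value = 19 ⊕ 0 ⊕ 5 = 22.

22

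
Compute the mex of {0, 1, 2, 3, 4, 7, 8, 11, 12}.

The values 0, 1, 2, 3, 4 are all present; 5 is the first non-negative integer missing from the set.

5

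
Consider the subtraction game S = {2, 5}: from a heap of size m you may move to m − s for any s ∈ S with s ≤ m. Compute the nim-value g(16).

Build the Grundy sequence with g(k) = mex{g(k−s) : s ∈ {2, 5}, s ≤ k}:
k:     0  1  2  3  4  5  6  7  8  9 10 11 12 13 14 15 16
g(k):  0  0  1  1  0  2  1  0  0  1  1  0  2  1  0  0  1
So g(16) = 1.

1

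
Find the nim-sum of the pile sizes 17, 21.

4

Compute the nim-sum pairwise:
17 ^ 21 = 4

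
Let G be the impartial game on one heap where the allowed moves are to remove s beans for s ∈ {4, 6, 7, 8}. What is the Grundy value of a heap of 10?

Compute g(0), g(1), … for moves {4, 6, 7, 8}:
k:     0  1  2  3  4  5  6  7  8  9 10
g(k):  0  0  0  0  1  1  1  1  2  2  2
So g(10) = 2.

2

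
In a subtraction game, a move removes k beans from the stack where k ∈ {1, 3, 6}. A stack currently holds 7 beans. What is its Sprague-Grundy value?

3

Build the Grundy sequence with g(k) = mex{g(k−s) : s ∈ {1, 3, 6}, s ≤ k}:
k:     0  1  2  3  4  5  6  7
g(k):  0  1  0  1  0  1  2  3
So g(7) = 3.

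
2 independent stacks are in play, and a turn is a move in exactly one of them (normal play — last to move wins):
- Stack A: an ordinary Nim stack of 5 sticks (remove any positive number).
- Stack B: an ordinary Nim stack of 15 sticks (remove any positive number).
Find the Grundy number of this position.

Stack A is a plain Nim stack of size 5, so its Grundy value is 5.
Stack B is a plain Nim stack of size 15, so its Grundy value is 15.
By the Sprague-Grundy theorem, the Grundy value of a sum of independent games is the XOR of the component values.
Combined value = 5 ⊕ 15 = 10.

10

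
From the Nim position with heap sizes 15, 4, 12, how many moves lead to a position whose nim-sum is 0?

Nim-sum: 15 XOR 4 XOR 12 = 7.
The overall nim-sum is X = 7. A heap of size p has a winning move iff p XOR X < p (reduce it to p XOR X).
  15: 15 XOR 7 = 8 < 15 — winning move (to 8).
  4: 4 XOR 7 = 3 < 4 — winning move (to 3).
  12: 12 XOR 7 = 11 < 12 — winning move (to 11).
That gives 3 winning moves.

3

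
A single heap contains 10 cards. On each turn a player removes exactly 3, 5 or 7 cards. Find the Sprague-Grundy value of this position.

0

Grundy values for subtraction set {3, 5, 7}:
k:     0  1  2  3  4  5  6  7  8  9 10
g(k):  0  0  0  1  1  1  2  2  2  3  0
So g(10) = 0.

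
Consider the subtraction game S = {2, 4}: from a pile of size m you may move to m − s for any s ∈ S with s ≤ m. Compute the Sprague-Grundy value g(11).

2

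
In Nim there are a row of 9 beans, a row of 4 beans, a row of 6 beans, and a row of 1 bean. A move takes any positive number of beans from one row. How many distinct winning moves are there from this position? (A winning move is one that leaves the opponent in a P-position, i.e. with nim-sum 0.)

Compute the nim-sum pairwise:
9 ^ 4 = 13
13 ^ 6 = 11
11 ^ 1 = 10
The overall nim-sum is X = 10. A row of size p has a winning move iff p XOR X < p (reduce it to p XOR X).
  9: 9 XOR 10 = 3 < 9 — winning move (to 3).
  4: 4 XOR 10 = 14 ≥ 4 — no move.
  6: 6 XOR 10 = 12 ≥ 6 — no move.
  1: 1 XOR 10 = 11 ≥ 1 — no move.
That gives 1 winning move.

1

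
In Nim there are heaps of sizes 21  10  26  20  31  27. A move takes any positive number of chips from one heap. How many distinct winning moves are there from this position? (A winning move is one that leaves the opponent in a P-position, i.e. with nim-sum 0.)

5

Compute the nim-sum pairwise:
21 ⊕ 10 = 31
31 ⊕ 26 = 5
5 ⊕ 20 = 17
17 ⊕ 31 = 14
14 ⊕ 27 = 21
The overall nim-sum is X = 21. A heap of size p has a winning move iff p XOR X < p (reduce it to p XOR X).
  21: 21 XOR 21 = 0 < 21 — winning move (to 0).
  10: 10 XOR 21 = 31 ≥ 10 — no move.
  26: 26 XOR 21 = 15 < 26 — winning move (to 15).
  20: 20 XOR 21 = 1 < 20 — winning move (to 1).
  31: 31 XOR 21 = 10 < 31 — winning move (to 10).
  27: 27 XOR 21 = 14 < 27 — winning move (to 14).
That gives 5 winning moves.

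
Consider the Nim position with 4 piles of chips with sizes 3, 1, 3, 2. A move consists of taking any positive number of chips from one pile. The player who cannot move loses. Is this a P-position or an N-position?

N-position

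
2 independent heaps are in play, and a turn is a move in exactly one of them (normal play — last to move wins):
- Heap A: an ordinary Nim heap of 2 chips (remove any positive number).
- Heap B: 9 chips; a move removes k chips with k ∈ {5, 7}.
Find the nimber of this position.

3

Heap A is a plain Nim heap of size 2, so its Grundy value is 2.
For heap B, compute g(0), g(1), … with moves {5, 7}:
k:     0  1  2  3  4  5  6  7  8  9
g(k):  0  0  0  0  0  1  1  1  1  1
So g(9) = 1.
By the Sprague-Grundy theorem, the Grundy value of a sum of independent games is the XOR of the component values.
Combined value = 2 XOR 1 = 3.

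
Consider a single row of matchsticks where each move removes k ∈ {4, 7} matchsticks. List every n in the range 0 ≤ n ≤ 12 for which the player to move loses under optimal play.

0, 1, 2, 3, 11, 12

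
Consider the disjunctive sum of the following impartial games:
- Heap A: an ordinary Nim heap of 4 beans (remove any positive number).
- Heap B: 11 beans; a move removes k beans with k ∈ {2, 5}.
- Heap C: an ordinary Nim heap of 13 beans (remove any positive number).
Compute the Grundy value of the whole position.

Heap A is a plain Nim heap of size 4, so its Grundy value is 4.
For heap B, compute g(0), g(1), … with moves {2, 5}:
k:     0  1  2  3  4  5  6  7  8  9 10 11
g(k):  0  0  1  1  0  2  1  0  0  1  1  0
So g(11) = 0.
Heap C is a plain Nim heap of size 13, so its Grundy value is 13.
The value of a disjunctive sum is the nim-sum of the parts.
Combined value = 4 XOR 0 XOR 13 = 9.

9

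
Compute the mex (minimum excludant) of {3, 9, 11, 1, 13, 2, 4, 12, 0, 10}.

The values 0, 1, 2, 3, 4 are all present; 5 is the first non-negative integer missing from the set.

5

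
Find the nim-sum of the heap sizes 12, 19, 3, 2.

30

Compute the nim-sum pairwise:
12 ^ 19 = 31
31 ^ 3 = 28
28 ^ 2 = 30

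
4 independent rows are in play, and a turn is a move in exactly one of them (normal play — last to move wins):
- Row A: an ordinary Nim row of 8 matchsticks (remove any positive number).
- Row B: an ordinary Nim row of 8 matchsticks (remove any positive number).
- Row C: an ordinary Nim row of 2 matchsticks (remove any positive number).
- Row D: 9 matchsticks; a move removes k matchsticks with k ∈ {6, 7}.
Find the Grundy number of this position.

Row A is a plain Nim row of size 8, so its Grundy value is 8.
Row B is a plain Nim row of size 8, so its Grundy value is 8.
Row C is a plain Nim row of size 2, so its Grundy value is 2.
Grundy values for row D (subtraction set {6, 7}):
g(0) = mex{} = 0
g(1) = mex{} = 0
g(2) = mex{} = 0
g(3) = mex{} = 0
g(4) = mex{} = 0
g(5) = mex{} = 0
g(6) = mex{0} = 1
g(7) = mex{0} = 1
g(8) = mex{0} = 1
g(9) = mex{0} = 1
So g(9) = 1.
By the Sprague-Grundy theorem, the Grundy value of a sum of independent games is the XOR of the component values.
Combined value = 8 ⊕ 8 ⊕ 2 ⊕ 1 = 3.

3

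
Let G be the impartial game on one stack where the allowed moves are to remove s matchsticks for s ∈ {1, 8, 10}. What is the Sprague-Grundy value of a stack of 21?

Grundy values for subtraction set {1, 8, 10}:
k:     0  1  2  3  4  5  6  7  8  9 10 11 12 13 14 15 16 17 18 19 20 21
g(k):  0  1  0  1  0  1  0  1  2  0  1  0  1  0  1  0  1  2  0  1  0  1
So g(21) = 1.

1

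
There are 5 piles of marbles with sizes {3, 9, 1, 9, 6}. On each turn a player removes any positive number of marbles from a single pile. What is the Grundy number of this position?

Compute the nim-sum pairwise:
3 XOR 9 = 10
10 XOR 1 = 11
11 XOR 9 = 2
2 XOR 6 = 4

4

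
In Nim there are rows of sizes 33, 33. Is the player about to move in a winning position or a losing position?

Nim-sum: 33 ⊕ 33 = 0.
The nim-sum is 0, so this is a P-position: the player to move is in a losing position under optimal play.

Losing position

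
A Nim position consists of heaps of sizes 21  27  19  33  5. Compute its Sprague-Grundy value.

Nim-sum: 21 XOR 27 XOR 19 XOR 33 XOR 5 = 57.

57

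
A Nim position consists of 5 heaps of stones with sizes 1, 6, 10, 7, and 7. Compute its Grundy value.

13

Nim-sum: 1 ⊕ 6 ⊕ 10 ⊕ 7 ⊕ 7 = 13.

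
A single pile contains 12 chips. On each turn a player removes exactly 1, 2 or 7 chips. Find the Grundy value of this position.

Build the Grundy sequence with g(k) = mex{g(k−s) : s ∈ {1, 2, 7}, s ≤ k}:
g(0) = mex{} = 0
g(1) = mex{0} = 1
g(2) = mex{0,1} = 2
g(3) = mex{1,2} = 0
g(4) = mex{0,2} = 1
g(5) = mex{0,1} = 2
g(6) = mex{1,2} = 0
g(7) = mex{0,2} = 1
g(8) = mex{0,1} = 2
g(9) = mex{1,2} = 0
g(10) = mex{0,2} = 1
g(11) = mex{0,1} = 2
g(12) = mex{1,2} = 0
So g(12) = 0.

0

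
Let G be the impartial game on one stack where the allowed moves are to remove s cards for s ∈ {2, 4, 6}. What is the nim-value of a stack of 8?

Build the Grundy sequence with g(k) = mex{g(k−s) : s ∈ {2, 4, 6}, s ≤ k}:
g(0) = mex{} = 0
g(1) = mex{} = 0
g(2) = mex{0} = 1
g(3) = mex{0} = 1
g(4) = mex{0,1} = 2
g(5) = mex{0,1} = 2
g(6) = mex{0,1,2} = 3
g(7) = mex{0,1,2} = 3
g(8) = mex{1,2,3} = 0
So g(8) = 0.

0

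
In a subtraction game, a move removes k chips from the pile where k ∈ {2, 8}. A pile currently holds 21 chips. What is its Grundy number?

0

Build the Grundy sequence with g(k) = mex{g(k−s) : s ∈ {2, 8}, s ≤ k}:
k:     0  1  2  3  4  5  6  7  8  9 10 11 12 13 14 15 16 17 18 19 20 21
g(k):  0  0  1  1  0  0  1  1  2  2  0  0  1  1  0  0  1  1  2  2  0  0
So g(21) = 0.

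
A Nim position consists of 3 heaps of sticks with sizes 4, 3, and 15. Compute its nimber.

8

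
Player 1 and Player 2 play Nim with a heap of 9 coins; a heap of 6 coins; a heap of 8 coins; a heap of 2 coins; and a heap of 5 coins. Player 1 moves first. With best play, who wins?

Nim-sum: 9 XOR 6 XOR 8 XOR 2 XOR 5 = 0.
The nim-sum is 0, so this is a P-position: the player to move is in a losing position under optimal play; Player 1 is about to move from it and so loses — Player 2 wins.

Player 2 wins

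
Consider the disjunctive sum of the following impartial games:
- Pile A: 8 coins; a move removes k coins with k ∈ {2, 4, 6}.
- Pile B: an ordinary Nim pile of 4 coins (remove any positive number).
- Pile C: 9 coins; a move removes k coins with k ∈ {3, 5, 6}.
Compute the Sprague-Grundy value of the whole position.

For pile A, compute g(0), g(1), … with moves {2, 4, 6}:
g(0) = mex{} = 0
g(1) = mex{} = 0
g(2) = mex{0} = 1
g(3) = mex{0} = 1
g(4) = mex{0,1} = 2
g(5) = mex{0,1} = 2
g(6) = mex{0,1,2} = 3
g(7) = mex{0,1,2} = 3
g(8) = mex{1,2,3} = 0
So g(8) = 0.
Pile B is a plain Nim pile of size 4, so its Grundy value is 4.
Build the Grundy sequence for pile C with g(k) = mex{g(k−s) : s ∈ {3, 5, 6}, s ≤ k}:
k:     0  1  2  3  4  5  6  7  8  9
g(k):  0  0  0  1  1  1  2  2  2  0
So g(9) = 0.
The value of a disjunctive sum is the nim-sum of the parts.
Combined value = 0 ⊕ 4 ⊕ 0 = 4.

4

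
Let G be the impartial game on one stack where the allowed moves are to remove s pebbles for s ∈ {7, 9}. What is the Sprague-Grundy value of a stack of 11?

Grundy values for subtraction set {7, 9}:
g(0) = mex{} = 0
g(1) = mex{} = 0
g(2) = mex{} = 0
g(3) = mex{} = 0
g(4) = mex{} = 0
g(5) = mex{} = 0
g(6) = mex{} = 0
g(7) = mex{0} = 1
g(8) = mex{0} = 1
g(9) = mex{0} = 1
g(10) = mex{0} = 1
g(11) = mex{0} = 1
So g(11) = 1.

1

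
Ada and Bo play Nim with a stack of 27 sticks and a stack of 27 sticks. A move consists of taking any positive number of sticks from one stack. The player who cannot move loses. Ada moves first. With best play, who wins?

Bo wins

Nim-sum: 27 ⊕ 27 = 0.
The nim-sum is 0, so this is a P-position: the player to move is in a losing position under optimal play; Ada is about to move from it and so loses — Bo wins.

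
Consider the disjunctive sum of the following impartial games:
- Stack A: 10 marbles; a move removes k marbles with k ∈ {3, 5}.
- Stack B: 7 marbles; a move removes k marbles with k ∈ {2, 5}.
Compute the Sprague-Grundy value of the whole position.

Build the Grundy sequence for stack A with g(k) = mex{g(k−s) : s ∈ {3, 5}, s ≤ k}:
g(0) = mex{} = 0
g(1) = mex{} = 0
g(2) = mex{} = 0
g(3) = mex{0} = 1
g(4) = mex{0} = 1
g(5) = mex{0} = 1
g(6) = mex{0,1} = 2
g(7) = mex{0,1} = 2
g(8) = mex{1} = 0
g(9) = mex{1,2} = 0
g(10) = mex{1,2} = 0
So g(10) = 0.
For stack B, compute g(0), g(1), … with moves {2, 5}:
k:     0  1  2  3  4  5  6  7
g(k):  0  0  1  1  0  2  1  0
So g(7) = 0.
The value of a disjunctive sum is the nim-sum of the parts.
Combined value = 0 XOR 0 = 0.

0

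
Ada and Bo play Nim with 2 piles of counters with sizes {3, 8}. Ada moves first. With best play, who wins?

Ada wins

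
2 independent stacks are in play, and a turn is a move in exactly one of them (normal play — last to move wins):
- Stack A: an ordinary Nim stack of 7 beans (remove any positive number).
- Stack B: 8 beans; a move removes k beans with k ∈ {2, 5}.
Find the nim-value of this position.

7

Stack A is a plain Nim stack of size 7, so its Grundy value is 7.
Build the Grundy sequence for stack B with g(k) = mex{g(k−s) : s ∈ {2, 5}, s ≤ k}:
g(0) = mex{} = 0
g(1) = mex{} = 0
g(2) = mex{0} = 1
g(3) = mex{0} = 1
g(4) = mex{1} = 0
g(5) = mex{0,1} = 2
g(6) = mex{0} = 1
g(7) = mex{1,2} = 0
g(8) = mex{1} = 0
So g(8) = 0.
The value of a disjunctive sum is the nim-sum of the parts.
Combined value = 7 ⊕ 0 = 7.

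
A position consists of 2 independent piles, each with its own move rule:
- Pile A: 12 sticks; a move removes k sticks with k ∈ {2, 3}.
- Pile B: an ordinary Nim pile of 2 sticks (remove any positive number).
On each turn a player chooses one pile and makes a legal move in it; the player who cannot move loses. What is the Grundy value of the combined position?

3

For pile A, compute g(0), g(1), … with moves {2, 3}:
g(0) = mex{} = 0
g(1) = mex{} = 0
g(2) = mex{0} = 1
g(3) = mex{0} = 1
g(4) = mex{0,1} = 2
g(5) = mex{1} = 0
g(6) = mex{1,2} = 0
g(7) = mex{0,2} = 1
g(8) = mex{0} = 1
g(9) = mex{0,1} = 2
g(10) = mex{1} = 0
g(11) = mex{1,2} = 0
g(12) = mex{0,2} = 1
So g(12) = 1.
Pile B is a plain Nim pile of size 2, so its Grundy value is 2.
The value of a disjunctive sum is the nim-sum of the parts.
Combined value = 1 XOR 2 = 3.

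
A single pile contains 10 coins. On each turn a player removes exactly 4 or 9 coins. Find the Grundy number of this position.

2

Build the Grundy sequence with g(k) = mex{g(k−s) : s ∈ {4, 9}, s ≤ k}:
g(0) = mex{} = 0
g(1) = mex{} = 0
g(2) = mex{} = 0
g(3) = mex{} = 0
g(4) = mex{0} = 1
g(5) = mex{0} = 1
g(6) = mex{0} = 1
g(7) = mex{0} = 1
g(8) = mex{1} = 0
g(9) = mex{0,1} = 2
g(10) = mex{0,1} = 2
So g(10) = 2.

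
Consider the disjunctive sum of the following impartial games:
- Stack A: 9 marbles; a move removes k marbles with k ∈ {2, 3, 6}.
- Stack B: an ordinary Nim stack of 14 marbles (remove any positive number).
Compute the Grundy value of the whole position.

14

For stack A, compute g(0), g(1), … with moves {2, 3, 6}:
k:     0  1  2  3  4  5  6  7  8  9
g(k):  0  0  1  1  2  0  3  1  2  0
So g(9) = 0.
Stack B is a plain Nim stack of size 14, so its Grundy value is 14.
The value of a disjunctive sum is the nim-sum of the parts.
Combined value = 0 ⊕ 14 = 14.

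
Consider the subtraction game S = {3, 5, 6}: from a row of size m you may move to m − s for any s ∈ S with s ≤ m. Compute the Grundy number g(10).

0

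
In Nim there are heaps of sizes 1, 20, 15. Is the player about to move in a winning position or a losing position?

Winning position

Bitwise XOR of the heap sizes:
  00001  (1)
  10100  (20)
  01111  (15)
  -----
  11010  (26)
The nim-sum is 26 ≠ 0, so this is an N-position: the player to move can win.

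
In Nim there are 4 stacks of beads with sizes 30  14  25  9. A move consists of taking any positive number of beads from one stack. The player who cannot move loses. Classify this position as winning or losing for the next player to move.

Losing position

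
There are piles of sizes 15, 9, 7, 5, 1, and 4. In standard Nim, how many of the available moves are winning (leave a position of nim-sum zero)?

5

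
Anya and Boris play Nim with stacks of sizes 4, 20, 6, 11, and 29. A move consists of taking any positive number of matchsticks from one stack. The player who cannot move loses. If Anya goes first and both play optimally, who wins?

Bitwise XOR of the heap sizes:
  00100  (4)
  10100  (20)
  00110  (6)
  01011  (11)
  11101  (29)
  -----
  00000  (0)
The nim-sum is 0, so this is a P-position: the player to move is in a losing position under optimal play; Anya is about to move from it and so loses — Boris wins.

Boris wins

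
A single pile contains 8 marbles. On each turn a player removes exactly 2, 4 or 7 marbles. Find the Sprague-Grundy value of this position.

1

Compute g(0), g(1), … for moves {2, 4, 7}:
k:     0  1  2  3  4  5  6  7  8
g(k):  0  0  1  1  2  2  0  3  1
So g(8) = 1.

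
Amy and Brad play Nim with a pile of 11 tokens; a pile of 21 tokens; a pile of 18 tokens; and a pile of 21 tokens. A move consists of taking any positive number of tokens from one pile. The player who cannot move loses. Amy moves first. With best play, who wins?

Amy wins

Write each in binary and XOR column by column:
  01011  (11)
  10101  (21)
  10010  (18)
  10101  (21)
  -----
  11001  (25)
The nim-sum is 25 ≠ 0, so this is an N-position: the player to move can win; Amy has a winning move.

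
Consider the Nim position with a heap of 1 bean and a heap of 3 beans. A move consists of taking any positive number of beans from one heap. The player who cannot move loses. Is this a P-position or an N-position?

N-position

Write each in binary and XOR column by column:
  01  (1)
  11  (3)
  --
  10  (2)
The nim-sum is 2 ≠ 0, so this is an N-position: the player to move can win.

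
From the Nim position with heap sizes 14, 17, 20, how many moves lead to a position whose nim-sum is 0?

1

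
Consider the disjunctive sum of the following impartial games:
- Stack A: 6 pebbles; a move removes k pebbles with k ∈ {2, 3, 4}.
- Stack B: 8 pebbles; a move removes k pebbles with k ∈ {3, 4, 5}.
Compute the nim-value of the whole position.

Grundy values for stack A (subtraction set {2, 3, 4}):
k:     0  1  2  3  4  5  6
g(k):  0  0  1  1  2  2  0
So g(6) = 0.
Grundy values for stack B (subtraction set {3, 4, 5}):
k:     0  1  2  3  4  5  6  7  8
g(k):  0  0  0  1  1  1  2  2  0
So g(8) = 0.
By the Sprague-Grundy theorem, the Grundy value of a sum of independent games is the XOR of the component values.
Combined value = 0 XOR 0 = 0.

0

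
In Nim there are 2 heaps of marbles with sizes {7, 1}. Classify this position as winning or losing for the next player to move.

Nim-sum: 7 ^ 1 = 6.
The nim-sum is 6 ≠ 0, so this is an N-position: the player to move can win.

Winning position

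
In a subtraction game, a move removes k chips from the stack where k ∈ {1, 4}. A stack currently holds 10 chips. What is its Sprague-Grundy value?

Compute g(0), g(1), … for moves {1, 4}:
k:     0  1  2  3  4  5  6  7  8  9 10
g(k):  0  1  0  1  2  0  1  0  1  2  0
So g(10) = 0.

0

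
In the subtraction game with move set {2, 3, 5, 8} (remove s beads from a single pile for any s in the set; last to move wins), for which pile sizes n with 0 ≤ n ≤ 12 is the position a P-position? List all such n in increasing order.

Build the Grundy sequence with g(k) = mex{g(k−s) : s ∈ {2, 3, 5, 8}, s ≤ k}:
k:     0  1  2  3  4  5  6  7  8  9 10 11 12
g(k):  0  0  1  1  2  2  3  0  4  1  3  0  4
The P-positions (g = 0) in 0..12 are 0, 1, 7, 11.

0, 1, 7, 11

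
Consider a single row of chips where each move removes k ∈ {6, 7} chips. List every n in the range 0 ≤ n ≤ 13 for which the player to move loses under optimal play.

0, 1, 2, 3, 4, 5, 13

Compute g(0), g(1), … for moves {6, 7}:
k:     0  1  2  3  4  5  6  7  8  9 10 11 12 13
g(k):  0  0  0  0  0  0  1  1  1  1  1  1  2  0
The P-positions (g = 0) in 0..13 are 0, 1, 2, 3, 4, 5, 13.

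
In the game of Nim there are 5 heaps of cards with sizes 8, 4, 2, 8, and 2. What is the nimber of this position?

Bitwise XOR of the heap sizes:
  1000  (8)
  0100  (4)
  0010  (2)
  1000  (8)
  0010  (2)
  ----
  0100  (4)

4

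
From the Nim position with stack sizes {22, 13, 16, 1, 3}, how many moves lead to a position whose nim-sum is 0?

1

In binary:
  10110  (22)
  01101  (13)
  10000  (16)
  00001  (1)
  00011  (3)
  -----
  01001  (9)
The overall nim-sum is X = 9. A stack of size p has a winning move iff p XOR X < p (reduce it to p XOR X).
  22: 22 XOR 9 = 31 ≥ 22 — no move.
  13: 13 XOR 9 = 4 < 13 — winning move (to 4).
  16: 16 XOR 9 = 25 ≥ 16 — no move.
  1: 1 XOR 9 = 8 ≥ 1 — no move.
  3: 3 XOR 9 = 10 ≥ 3 — no move.
That gives 1 winning move.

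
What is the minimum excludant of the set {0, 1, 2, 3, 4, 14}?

The values 0, 1, 2, 3, 4 are all present; 5 is the first non-negative integer missing from the set.

5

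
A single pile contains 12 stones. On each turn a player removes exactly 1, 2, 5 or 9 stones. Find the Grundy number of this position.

2

Grundy values for subtraction set {1, 2, 5, 9}:
k:     0  1  2  3  4  5  6  7  8  9 10 11 12
g(k):  0  1  2  0  1  2  0  1  2  3  0  1  2
So g(12) = 2.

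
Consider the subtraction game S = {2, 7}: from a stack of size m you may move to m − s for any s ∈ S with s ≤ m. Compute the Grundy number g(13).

Compute g(0), g(1), … for moves {2, 7}:
k:     0  1  2  3  4  5  6  7  8  9 10 11 12 13
g(k):  0  0  1  1  0  0  1  1  2  0  0  1  1  0
So g(13) = 0.

0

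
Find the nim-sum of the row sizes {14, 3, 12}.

1

Nim-sum: 14 XOR 3 XOR 12 = 1.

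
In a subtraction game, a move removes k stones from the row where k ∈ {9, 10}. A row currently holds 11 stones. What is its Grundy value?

1

Compute g(0), g(1), … for moves {9, 10}:
k:     0  1  2  3  4  5  6  7  8  9 10 11
g(k):  0  0  0  0  0  0  0  0  0  1  1  1
So g(11) = 1.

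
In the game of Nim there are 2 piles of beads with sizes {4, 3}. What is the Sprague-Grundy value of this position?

7

Compute the nim-sum pairwise:
4 ⊕ 3 = 7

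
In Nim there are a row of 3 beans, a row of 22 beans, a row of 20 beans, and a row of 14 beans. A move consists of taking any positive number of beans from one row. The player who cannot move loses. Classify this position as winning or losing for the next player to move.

Winning position

Write each in binary and XOR column by column:
  00011  (3)
  10110  (22)
  10100  (20)
  01110  (14)
  -----
  01111  (15)
The nim-sum is 15 ≠ 0, so this is an N-position: the player to move can win.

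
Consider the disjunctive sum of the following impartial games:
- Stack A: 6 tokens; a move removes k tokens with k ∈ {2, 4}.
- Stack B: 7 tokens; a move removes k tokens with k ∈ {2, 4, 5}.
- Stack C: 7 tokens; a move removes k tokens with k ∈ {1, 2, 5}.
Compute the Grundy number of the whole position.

Build the Grundy sequence for stack A with g(k) = mex{g(k−s) : s ∈ {2, 4}, s ≤ k}:
g(0) = mex{} = 0
g(1) = mex{} = 0
g(2) = mex{0} = 1
g(3) = mex{0} = 1
g(4) = mex{0,1} = 2
g(5) = mex{0,1} = 2
g(6) = mex{1,2} = 0
So g(6) = 0.
Build the Grundy sequence for stack B with g(k) = mex{g(k−s) : s ∈ {2, 4, 5}, s ≤ k}:
k:     0  1  2  3  4  5  6  7
g(k):  0  0  1  1  2  2  3  0
So g(7) = 0.
Grundy values for stack C (subtraction set {1, 2, 5}):
k:     0  1  2  3  4  5  6  7
g(k):  0  1  2  0  1  2  0  1
So g(7) = 1.
By the Sprague-Grundy theorem, the Grundy value of a sum of independent games is the XOR of the component values.
Combined value = 0 XOR 0 XOR 1 = 1.

1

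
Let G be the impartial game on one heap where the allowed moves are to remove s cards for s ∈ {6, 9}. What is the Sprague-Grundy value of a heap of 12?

2

Compute g(0), g(1), … for moves {6, 9}:
k:     0  1  2  3  4  5  6  7  8  9 10 11 12
g(k):  0  0  0  0  0  0  1  1  1  1  1  1  2
So g(12) = 2.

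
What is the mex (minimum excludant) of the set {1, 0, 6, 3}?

The values 0, 1 are all present; 2 is the first non-negative integer missing from the set.

2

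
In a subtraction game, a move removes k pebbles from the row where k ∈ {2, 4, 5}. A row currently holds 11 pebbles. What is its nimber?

Compute g(0), g(1), … for moves {2, 4, 5}:
k:     0  1  2  3  4  5  6  7  8  9 10 11
g(k):  0  0  1  1  2  2  3  0  0  1  1  2
So g(11) = 2.

2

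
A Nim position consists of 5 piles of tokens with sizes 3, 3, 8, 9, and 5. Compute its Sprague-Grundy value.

4

In binary:
  0011  (3)
  0011  (3)
  1000  (8)
  1001  (9)
  0101  (5)
  ----
  0100  (4)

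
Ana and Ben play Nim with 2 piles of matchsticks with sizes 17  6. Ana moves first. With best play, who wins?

Ana wins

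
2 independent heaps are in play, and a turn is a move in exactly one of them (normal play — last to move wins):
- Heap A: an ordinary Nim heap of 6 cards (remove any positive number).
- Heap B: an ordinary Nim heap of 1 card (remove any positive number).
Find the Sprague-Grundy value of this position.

Heap A is a plain Nim heap of size 6, so its Grundy value is 6.
Heap B is a plain Nim heap of size 1, so its Grundy value is 1.
The value of a disjunctive sum is the nim-sum of the parts.
Combined value = 6 XOR 1 = 7.

7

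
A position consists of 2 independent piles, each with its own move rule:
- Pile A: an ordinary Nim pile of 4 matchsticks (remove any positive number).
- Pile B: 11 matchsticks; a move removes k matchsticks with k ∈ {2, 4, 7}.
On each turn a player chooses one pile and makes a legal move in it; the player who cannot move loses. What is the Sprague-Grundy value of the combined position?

5

Pile A is a plain Nim pile of size 4, so its Grundy value is 4.
For pile B, compute g(0), g(1), … with moves {2, 4, 7}:
g(0) = mex{} = 0
g(1) = mex{} = 0
g(2) = mex{0} = 1
g(3) = mex{0} = 1
g(4) = mex{0,1} = 2
g(5) = mex{0,1} = 2
g(6) = mex{1,2} = 0
g(7) = mex{0,1,2} = 3
g(8) = mex{0,2} = 1
g(9) = mex{1,2,3} = 0
g(10) = mex{0,1} = 2
g(11) = mex{0,2,3} = 1
So g(11) = 1.
The value of a disjunctive sum is the nim-sum of the parts.
Combined value = 4 ⊕ 1 = 5.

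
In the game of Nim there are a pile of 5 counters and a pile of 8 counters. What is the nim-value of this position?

Nim-sum: 5 ⊕ 8 = 13.

13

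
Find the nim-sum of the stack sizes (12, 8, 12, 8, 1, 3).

Compute the nim-sum pairwise:
12 ^ 8 = 4
4 ^ 12 = 8
8 ^ 8 = 0
0 ^ 1 = 1
1 ^ 3 = 2

2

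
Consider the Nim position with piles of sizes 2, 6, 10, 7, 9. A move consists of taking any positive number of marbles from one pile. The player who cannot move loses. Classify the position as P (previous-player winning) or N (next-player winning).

P-position

Compute the nim-sum pairwise:
2 ^ 6 = 4
4 ^ 10 = 14
14 ^ 7 = 9
9 ^ 9 = 0
The nim-sum is 0, so this is a P-position: the player to move is in a losing position under optimal play.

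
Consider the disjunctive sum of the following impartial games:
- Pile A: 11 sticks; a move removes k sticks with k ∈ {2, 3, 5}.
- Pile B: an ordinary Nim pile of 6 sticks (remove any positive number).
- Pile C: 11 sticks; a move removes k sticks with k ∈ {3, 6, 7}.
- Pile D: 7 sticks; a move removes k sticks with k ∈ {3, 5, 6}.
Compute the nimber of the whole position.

6

Grundy values for pile A (subtraction set {2, 3, 5}):
g(0) = mex{} = 0
g(1) = mex{} = 0
g(2) = mex{0} = 1
g(3) = mex{0} = 1
g(4) = mex{0,1} = 2
g(5) = mex{0,1} = 2
g(6) = mex{0,1,2} = 3
g(7) = mex{1,2} = 0
g(8) = mex{1,2,3} = 0
g(9) = mex{0,2,3} = 1
g(10) = mex{0,2} = 1
g(11) = mex{0,1,3} = 2
So g(11) = 2.
Pile B is a plain Nim pile of size 6, so its Grundy value is 6.
For pile C, compute g(0), g(1), … with moves {3, 6, 7}:
k:     0  1  2  3  4  5  6  7  8  9 10 11
g(k):  0  0  0  1  1  1  2  2  2  3  0  0
So g(11) = 0.
Grundy values for pile D (subtraction set {3, 5, 6}):
g(0) = mex{} = 0
g(1) = mex{} = 0
g(2) = mex{} = 0
g(3) = mex{0} = 1
g(4) = mex{0} = 1
g(5) = mex{0} = 1
g(6) = mex{0,1} = 2
g(7) = mex{0,1} = 2
So g(7) = 2.
The value of a disjunctive sum is the nim-sum of the parts.
Combined value = 2 ⊕ 6 ⊕ 0 ⊕ 2 = 6.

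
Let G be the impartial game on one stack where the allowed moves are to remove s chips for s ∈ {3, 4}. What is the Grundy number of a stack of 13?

2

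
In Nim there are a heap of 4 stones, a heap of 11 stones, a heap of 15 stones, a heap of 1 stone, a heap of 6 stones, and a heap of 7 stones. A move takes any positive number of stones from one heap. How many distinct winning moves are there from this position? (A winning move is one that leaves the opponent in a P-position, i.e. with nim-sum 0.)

Compute the nim-sum pairwise:
4 ^ 11 = 15
15 ^ 15 = 0
0 ^ 1 = 1
1 ^ 6 = 7
7 ^ 7 = 0
The nim-sum is already 0, so every move leaves a nonzero nim-sum — there are no winning moves.

0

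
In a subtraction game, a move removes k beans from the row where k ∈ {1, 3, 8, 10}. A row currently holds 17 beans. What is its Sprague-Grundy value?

0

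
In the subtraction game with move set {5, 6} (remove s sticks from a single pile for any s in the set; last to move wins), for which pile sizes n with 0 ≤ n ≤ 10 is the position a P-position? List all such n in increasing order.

0, 1, 2, 3, 4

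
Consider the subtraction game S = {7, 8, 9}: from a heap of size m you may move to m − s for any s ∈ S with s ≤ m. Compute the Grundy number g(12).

1

Build the Grundy sequence with g(k) = mex{g(k−s) : s ∈ {7, 8, 9}, s ≤ k}:
k:     0  1  2  3  4  5  6  7  8  9 10 11 12
g(k):  0  0  0  0  0  0  0  1  1  1  1  1  1
So g(12) = 1.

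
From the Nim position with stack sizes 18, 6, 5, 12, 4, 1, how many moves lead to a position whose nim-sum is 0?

Nim-sum: 18 ⊕ 6 ⊕ 5 ⊕ 12 ⊕ 4 ⊕ 1 = 24.
The overall nim-sum is X = 24. A stack of size p has a winning move iff p XOR X < p (reduce it to p XOR X).
  18: 18 XOR 24 = 10 < 18 — winning move (to 10).
  6: 6 XOR 24 = 30 ≥ 6 — no move.
  5: 5 XOR 24 = 29 ≥ 5 — no move.
  12: 12 XOR 24 = 20 ≥ 12 — no move.
  4: 4 XOR 24 = 28 ≥ 4 — no move.
  1: 1 XOR 24 = 25 ≥ 1 — no move.
That gives 1 winning move.

1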